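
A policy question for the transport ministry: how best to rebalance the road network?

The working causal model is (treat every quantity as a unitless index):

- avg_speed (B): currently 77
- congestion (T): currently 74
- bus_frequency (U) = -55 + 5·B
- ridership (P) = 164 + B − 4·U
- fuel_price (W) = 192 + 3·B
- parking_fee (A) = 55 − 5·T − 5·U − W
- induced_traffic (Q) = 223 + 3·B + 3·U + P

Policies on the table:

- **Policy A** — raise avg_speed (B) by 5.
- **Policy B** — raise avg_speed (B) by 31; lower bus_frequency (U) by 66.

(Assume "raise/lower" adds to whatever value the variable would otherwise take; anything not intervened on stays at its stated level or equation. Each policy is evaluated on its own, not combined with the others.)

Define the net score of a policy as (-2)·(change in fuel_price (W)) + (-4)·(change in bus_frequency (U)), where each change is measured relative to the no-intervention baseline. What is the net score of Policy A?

-130

Baseline:
  B = 77
  U = -55 + 5·77 = 330
  W = 192 + 3·77 = 423
Policy A (B + 5):
  B = 77 + 5 = 82
  U = -55 + 5·82 = 355
  W = 192 + 3·82 = 438
ΔW = 438 − 423 = 15; ΔU = 355 − 330 = 25
Score = (-2)·15 + (-4)·25 = -130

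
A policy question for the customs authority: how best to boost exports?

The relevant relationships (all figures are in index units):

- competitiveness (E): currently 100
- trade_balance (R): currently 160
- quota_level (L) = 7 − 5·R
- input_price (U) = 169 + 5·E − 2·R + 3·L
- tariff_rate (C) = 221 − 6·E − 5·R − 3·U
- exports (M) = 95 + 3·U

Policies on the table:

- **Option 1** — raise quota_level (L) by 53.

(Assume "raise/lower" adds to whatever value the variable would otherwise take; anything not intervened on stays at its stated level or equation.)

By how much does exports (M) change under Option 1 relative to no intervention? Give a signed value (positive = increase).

477

Baseline:
  E = 100
  R = 160
  L = 7 − 5·160 = -793
  U = 169 + 5·100 − 2·160 + 3·(-793) = -2030
  M = 95 + 3·(-2030) = -5995
Option 1 (L + 53):
  E = 100
  R = 160
  L = 7 − 5·160 (+53 from intervention) = -740
  U = 169 + 5·100 − 2·160 + 3·(-740) = -1871
  M = 95 + 3·(-1871) = -5518
Change in M: -5518 − (-5995) = 477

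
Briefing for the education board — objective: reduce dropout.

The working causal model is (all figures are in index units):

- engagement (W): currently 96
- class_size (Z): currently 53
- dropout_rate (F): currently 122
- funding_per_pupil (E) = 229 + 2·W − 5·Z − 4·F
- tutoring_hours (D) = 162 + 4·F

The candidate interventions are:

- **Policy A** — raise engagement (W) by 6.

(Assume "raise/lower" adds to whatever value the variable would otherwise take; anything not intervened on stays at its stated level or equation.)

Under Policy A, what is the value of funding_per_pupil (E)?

Policy A (W + 6):
  W = 96 + 6 = 102
  Z = 53
  F = 122
  E = 229 + 2·102 − 5·53 − 4·122 = -320

-320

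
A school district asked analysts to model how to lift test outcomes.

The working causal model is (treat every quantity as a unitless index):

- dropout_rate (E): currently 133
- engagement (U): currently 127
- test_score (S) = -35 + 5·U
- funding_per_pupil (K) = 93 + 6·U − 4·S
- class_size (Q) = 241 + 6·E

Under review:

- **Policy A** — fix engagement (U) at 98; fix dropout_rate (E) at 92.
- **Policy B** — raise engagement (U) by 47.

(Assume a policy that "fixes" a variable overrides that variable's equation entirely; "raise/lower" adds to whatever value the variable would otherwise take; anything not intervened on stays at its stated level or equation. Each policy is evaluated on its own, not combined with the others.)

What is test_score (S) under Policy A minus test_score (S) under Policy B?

-380

Policy A (U := 98, E := 92):
  U = 98
  S = -35 + 5·98 = 455
Policy B (U + 47):
  U = 127 + 47 = 174
  S = -35 + 5·174 = 835
S: 455 − 835 = -380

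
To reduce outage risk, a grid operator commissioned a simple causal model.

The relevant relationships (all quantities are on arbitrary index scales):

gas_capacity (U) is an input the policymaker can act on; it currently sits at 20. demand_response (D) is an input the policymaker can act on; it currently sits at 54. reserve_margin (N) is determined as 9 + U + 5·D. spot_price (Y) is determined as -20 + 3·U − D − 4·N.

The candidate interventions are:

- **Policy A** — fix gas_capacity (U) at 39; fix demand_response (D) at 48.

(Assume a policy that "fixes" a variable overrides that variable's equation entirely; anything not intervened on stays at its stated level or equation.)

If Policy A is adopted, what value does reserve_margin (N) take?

Policy A (U := 39, D := 48):
  U = 39
  D = 48
  N = 9 + 39 + 5·48 = 288

288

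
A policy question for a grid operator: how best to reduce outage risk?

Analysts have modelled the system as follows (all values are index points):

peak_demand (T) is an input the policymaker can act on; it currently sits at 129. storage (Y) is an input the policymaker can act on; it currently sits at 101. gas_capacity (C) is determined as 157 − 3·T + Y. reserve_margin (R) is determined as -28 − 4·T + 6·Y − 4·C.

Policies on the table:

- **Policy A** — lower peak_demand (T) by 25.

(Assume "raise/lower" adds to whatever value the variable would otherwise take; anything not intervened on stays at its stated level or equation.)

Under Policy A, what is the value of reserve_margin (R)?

378

Policy A (T − 25):
  T = 129 − 25 = 104
  Y = 101
  C = 157 − 3·104 + 101 = -54
  R = -28 − 4·104 + 6·101 − 4·(-54) = 378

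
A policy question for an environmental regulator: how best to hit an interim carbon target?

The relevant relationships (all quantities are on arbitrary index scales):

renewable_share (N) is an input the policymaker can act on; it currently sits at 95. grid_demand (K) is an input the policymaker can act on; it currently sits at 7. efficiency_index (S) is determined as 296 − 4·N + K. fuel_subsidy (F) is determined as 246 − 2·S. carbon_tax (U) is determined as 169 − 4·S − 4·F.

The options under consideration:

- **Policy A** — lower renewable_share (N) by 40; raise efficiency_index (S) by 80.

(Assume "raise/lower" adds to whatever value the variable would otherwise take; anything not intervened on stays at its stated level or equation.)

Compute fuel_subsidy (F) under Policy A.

-80

Policy A (N − 40, S + 80):
  N = 95 − 40 = 55
  K = 7
  S = 296 − 4·55 + 7 (+80 from intervention) = 163
  F = 246 − 2·163 = -80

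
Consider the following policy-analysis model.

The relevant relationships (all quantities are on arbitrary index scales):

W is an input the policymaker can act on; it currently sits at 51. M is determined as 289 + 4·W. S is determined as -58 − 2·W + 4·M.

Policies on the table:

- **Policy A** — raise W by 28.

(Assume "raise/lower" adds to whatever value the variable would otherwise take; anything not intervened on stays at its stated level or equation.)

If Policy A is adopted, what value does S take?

2204

Policy A (W + 28):
  W = 51 + 28 = 79
  M = 289 + 4·79 = 605
  S = -58 − 2·79 + 4·605 = 2204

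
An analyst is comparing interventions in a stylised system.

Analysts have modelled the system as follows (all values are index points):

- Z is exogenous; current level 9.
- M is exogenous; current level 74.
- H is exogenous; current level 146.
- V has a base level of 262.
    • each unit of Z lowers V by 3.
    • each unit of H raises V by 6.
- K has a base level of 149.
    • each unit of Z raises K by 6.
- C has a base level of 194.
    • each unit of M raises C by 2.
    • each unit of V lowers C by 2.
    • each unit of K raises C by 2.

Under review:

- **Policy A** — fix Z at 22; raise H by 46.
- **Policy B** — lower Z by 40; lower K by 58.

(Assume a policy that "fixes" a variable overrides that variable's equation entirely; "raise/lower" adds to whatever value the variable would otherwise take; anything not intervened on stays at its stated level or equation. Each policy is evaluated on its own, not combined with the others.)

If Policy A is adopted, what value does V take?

1348

Policy A (Z := 22, H + 46):
  Z = 22
  H = 146 + 46 = 192
  V = 262 − 3·22 + 6·192 = 1348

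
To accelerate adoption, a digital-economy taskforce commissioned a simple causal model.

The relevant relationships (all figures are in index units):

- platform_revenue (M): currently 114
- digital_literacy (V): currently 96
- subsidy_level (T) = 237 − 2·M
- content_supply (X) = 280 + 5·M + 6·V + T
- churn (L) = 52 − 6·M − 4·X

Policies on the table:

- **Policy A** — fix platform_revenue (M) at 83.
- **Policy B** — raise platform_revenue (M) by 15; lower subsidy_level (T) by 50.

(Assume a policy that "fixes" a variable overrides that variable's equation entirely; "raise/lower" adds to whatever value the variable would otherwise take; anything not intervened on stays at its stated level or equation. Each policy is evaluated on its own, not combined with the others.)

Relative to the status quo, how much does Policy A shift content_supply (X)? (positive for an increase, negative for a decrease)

-93

Baseline:
  M = 114
  V = 96
  T = 237 − 2·114 = 9
  X = 280 + 5·114 + 6·96 + 9 = 1435
Policy A (M := 83):
  M = 83
  V = 96
  T = 237 − 2·83 = 71
  X = 280 + 5·83 + 6·96 + 71 = 1342
Change in X: 1342 − 1435 = -93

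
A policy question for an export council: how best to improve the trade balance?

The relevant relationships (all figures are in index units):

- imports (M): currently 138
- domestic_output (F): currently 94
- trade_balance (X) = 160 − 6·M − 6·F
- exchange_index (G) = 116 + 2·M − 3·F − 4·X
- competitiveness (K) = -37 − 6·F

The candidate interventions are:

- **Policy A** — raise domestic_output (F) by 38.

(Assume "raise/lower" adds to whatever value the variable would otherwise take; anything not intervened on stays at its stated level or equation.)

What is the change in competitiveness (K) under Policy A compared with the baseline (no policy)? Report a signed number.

-228

Baseline:
  F = 94
  K = -37 − 6·94 = -601
Policy A (F + 38):
  F = 94 + 38 = 132
  K = -37 − 6·132 = -829
Change in K: -829 − (-601) = -228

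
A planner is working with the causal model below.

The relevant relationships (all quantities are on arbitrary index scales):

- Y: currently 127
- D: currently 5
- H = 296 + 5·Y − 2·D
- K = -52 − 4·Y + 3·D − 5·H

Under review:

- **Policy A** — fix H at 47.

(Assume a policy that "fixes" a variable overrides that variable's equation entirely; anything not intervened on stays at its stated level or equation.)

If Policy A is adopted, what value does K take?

-780

Policy A (H := 47):
  Y = 127
  D = 5
  H = 47
  K = -52 − 4·127 + 3·5 − 5·47 = -780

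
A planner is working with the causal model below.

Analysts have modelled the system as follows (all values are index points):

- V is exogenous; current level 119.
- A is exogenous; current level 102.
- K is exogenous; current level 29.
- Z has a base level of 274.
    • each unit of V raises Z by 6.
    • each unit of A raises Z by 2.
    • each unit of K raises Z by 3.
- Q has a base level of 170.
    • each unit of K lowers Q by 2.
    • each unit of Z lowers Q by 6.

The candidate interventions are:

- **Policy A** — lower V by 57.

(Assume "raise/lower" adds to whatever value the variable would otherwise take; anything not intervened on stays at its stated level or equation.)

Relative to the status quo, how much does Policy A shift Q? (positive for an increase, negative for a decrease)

Baseline:
  V = 119
  A = 102
  K = 29
  Z = 274 + 6·119 + 2·102 + 3·29 = 1279
  Q = 170 − 2·29 − 6·1279 = -7562
Policy A (V − 57):
  V = 119 − 57 = 62
  A = 102
  K = 29
  Z = 274 + 6·62 + 2·102 + 3·29 = 937
  Q = 170 − 2·29 − 6·937 = -5510
Change in Q: -5510 − (-7562) = 2052

2052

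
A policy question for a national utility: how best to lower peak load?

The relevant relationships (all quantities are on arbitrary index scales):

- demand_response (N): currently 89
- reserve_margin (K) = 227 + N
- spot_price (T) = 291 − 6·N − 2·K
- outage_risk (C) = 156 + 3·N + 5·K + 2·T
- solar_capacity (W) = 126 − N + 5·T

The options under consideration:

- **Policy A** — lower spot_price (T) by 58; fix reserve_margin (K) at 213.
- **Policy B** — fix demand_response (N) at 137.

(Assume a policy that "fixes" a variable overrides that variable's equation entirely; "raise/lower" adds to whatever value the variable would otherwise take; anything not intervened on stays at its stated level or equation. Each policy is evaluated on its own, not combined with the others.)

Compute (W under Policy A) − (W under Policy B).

Policy A (T − 58, K := 213):
  N = 89
  K = 213
  T = 291 − 6·89 − 2·213 (−58 from intervention) = -727
  W = 126 − 89 + 5·(-727) = -3598
Policy B (N := 137):
  N = 137
  K = 227 + 137 = 364
  T = 291 − 6·137 − 2·364 = -1259
  W = 126 − 137 + 5·(-1259) = -6306
W: -3598 − (-6306) = 2708

2708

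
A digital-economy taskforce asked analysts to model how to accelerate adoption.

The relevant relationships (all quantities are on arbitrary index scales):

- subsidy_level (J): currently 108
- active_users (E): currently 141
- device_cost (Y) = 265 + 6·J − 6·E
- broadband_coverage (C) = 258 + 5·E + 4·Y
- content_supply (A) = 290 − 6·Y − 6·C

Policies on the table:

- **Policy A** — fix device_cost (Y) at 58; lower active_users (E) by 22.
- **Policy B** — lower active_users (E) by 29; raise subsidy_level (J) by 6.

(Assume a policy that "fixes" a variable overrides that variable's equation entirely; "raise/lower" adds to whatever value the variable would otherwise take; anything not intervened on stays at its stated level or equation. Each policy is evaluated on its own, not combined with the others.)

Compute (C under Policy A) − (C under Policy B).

-841

Policy A (Y := 58, E − 22):
  J = 108
  E = 141 − 22 = 119
  Y = 58
  C = 258 + 5·119 + 4·58 = 1085
Policy B (E − 29, J + 6):
  J = 108 + 6 = 114
  E = 141 − 29 = 112
  Y = 265 + 6·114 − 6·112 = 277
  C = 258 + 5·112 + 4·277 = 1926
C: 1085 − 1926 = -841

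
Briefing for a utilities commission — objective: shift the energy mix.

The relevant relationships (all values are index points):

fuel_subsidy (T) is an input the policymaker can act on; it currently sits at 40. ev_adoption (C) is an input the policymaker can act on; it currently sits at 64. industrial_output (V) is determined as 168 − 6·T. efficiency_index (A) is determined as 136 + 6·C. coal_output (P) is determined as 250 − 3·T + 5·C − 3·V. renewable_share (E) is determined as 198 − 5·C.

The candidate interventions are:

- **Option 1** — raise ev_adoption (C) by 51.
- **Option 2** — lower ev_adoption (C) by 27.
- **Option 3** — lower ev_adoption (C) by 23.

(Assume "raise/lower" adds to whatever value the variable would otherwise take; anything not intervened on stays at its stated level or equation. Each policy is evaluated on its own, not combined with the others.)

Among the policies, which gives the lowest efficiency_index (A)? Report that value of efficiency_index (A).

Option 1 (C + 51):
  C = 64 + 51 = 115
  A = 136 + 6·115 = 826
Option 2 (C − 27):
  C = 64 − 27 = 37
  A = 136 + 6·37 = 358
Option 3 (C − 23):
  C = 64 − 23 = 41
  A = 136 + 6·41 = 382
Comparing — Option 1: A=826, Option 2: A=358, Option 3: A=382. Lowest is 358 (Option 2).

358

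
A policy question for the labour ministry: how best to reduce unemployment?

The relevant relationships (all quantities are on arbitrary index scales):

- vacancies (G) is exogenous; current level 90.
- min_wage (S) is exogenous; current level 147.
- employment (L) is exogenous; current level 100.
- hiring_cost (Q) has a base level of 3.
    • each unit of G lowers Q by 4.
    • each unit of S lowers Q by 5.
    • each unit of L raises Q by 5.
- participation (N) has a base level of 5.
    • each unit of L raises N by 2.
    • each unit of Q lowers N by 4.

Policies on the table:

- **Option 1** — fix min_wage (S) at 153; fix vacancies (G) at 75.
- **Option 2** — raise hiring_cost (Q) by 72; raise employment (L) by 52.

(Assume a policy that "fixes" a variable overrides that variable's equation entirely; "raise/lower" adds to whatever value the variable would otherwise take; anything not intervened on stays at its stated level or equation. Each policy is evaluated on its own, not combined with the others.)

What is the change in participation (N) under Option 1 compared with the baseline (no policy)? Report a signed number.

-120

Baseline:
  G = 90
  S = 147
  L = 100
  Q = 3 − 4·90 − 5·147 + 5·100 = -592
  N = 5 + 2·100 − 4·(-592) = 2573
Option 1 (S := 153, G := 75):
  G = 75
  S = 153
  L = 100
  Q = 3 − 4·75 − 5·153 + 5·100 = -562
  N = 5 + 2·100 − 4·(-562) = 2453
Change in N: 2453 − 2573 = -120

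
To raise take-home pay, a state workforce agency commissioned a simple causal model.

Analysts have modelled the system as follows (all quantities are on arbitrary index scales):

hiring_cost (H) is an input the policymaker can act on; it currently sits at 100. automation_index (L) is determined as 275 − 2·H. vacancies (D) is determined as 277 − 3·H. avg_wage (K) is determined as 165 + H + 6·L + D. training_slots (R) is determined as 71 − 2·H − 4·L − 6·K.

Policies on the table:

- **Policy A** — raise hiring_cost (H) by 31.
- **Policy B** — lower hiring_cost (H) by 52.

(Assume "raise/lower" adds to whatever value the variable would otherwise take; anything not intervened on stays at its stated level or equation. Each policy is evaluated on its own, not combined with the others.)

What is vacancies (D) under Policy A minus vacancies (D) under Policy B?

-249

Policy A (H + 31):
  H = 100 + 31 = 131
  D = 277 − 3·131 = -116
Policy B (H − 52):
  H = 100 − 52 = 48
  D = 277 − 3·48 = 133
D: -116 − 133 = -249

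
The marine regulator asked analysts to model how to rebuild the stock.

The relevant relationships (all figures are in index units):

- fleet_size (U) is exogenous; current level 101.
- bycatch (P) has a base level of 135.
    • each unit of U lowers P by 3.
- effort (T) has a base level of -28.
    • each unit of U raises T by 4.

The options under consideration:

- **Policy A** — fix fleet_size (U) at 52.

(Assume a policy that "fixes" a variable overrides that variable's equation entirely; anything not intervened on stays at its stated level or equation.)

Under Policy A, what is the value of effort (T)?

180

Policy A (U := 52):
  U = 52
  T = -28 + 4·52 = 180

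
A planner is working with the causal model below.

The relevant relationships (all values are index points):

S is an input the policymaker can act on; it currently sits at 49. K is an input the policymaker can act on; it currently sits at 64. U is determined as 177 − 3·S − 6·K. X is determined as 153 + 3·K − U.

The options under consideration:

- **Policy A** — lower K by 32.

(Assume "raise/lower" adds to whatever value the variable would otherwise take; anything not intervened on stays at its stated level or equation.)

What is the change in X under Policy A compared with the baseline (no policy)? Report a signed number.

Baseline:
  S = 49
  K = 64
  U = 177 − 3·49 − 6·64 = -354
  X = 153 + 3·64 − (-354) = 699
Policy A (K − 32):
  S = 49
  K = 64 − 32 = 32
  U = 177 − 3·49 − 6·32 = -162
  X = 153 + 3·32 − (-162) = 411
Change in X: 411 − 699 = -288

-288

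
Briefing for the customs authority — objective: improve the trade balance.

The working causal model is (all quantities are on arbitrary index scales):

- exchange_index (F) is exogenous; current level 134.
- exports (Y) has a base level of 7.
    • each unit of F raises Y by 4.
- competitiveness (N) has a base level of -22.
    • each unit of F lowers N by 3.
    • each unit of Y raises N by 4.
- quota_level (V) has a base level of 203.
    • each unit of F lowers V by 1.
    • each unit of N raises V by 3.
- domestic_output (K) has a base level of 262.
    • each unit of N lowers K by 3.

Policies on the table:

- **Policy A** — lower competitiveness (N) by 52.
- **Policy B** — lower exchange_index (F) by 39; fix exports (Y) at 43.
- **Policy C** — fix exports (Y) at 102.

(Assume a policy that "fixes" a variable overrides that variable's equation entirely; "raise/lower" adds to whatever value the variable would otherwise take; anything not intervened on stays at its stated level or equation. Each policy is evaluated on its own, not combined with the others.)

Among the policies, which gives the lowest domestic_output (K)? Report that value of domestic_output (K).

-4826

Policy A (N − 52):
  F = 134
  Y = 7 + 4·134 = 543
  N = -22 − 3·134 + 4·543 (−52 from intervention) = 1696
  K = 262 − 3·1696 = -4826
Policy B (F − 39, Y := 43):
  F = 134 − 39 = 95
  Y = 43
  N = -22 − 3·95 + 4·43 = -135
  K = 262 − 3·(-135) = 667
Policy C (Y := 102):
  F = 134
  Y = 102
  N = -22 − 3·134 + 4·102 = -16
  K = 262 − 3·(-16) = 310
Comparing — Policy A: K=-4826, Policy B: K=667, Policy C: K=310. Lowest is -4826 (Policy A).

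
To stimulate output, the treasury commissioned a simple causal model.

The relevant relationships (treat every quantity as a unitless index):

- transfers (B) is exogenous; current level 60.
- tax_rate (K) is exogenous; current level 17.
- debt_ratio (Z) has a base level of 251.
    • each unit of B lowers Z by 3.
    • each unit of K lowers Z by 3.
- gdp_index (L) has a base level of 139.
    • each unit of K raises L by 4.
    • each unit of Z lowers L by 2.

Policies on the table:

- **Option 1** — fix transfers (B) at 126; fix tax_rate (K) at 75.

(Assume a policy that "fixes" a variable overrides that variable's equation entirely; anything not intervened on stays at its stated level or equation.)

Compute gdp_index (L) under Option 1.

Option 1 (B := 126, K := 75):
  B = 126
  K = 75
  Z = 251 − 3·126 − 3·75 = -352
  L = 139 + 4·75 − 2·(-352) = 1143

1143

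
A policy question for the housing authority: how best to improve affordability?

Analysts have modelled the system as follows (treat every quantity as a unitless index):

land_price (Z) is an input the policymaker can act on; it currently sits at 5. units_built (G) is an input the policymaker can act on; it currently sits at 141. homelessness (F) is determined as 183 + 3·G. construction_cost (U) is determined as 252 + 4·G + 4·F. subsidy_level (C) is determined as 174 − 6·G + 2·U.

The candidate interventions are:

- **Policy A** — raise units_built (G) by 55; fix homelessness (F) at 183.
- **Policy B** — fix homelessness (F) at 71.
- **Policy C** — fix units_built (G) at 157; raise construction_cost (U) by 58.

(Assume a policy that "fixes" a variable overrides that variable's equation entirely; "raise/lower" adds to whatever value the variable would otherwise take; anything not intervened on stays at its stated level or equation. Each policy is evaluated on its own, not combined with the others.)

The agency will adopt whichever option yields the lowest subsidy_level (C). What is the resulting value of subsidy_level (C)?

Policy A (G + 55, F := 183):
  G = 141 + 55 = 196
  F = 183
  U = 252 + 4·196 + 4·183 = 1768
  C = 174 − 6·196 + 2·1768 = 2534
Policy B (F := 71):
  G = 141
  F = 71
  U = 252 + 4·141 + 4·71 = 1100
  C = 174 − 6·141 + 2·1100 = 1528
Policy C (G := 157, U + 58):
  G = 157
  F = 183 + 3·157 = 654
  U = 252 + 4·157 + 4·654 (+58 from intervention) = 3554
  C = 174 − 6·157 + 2·3554 = 6340
Comparing — Policy A: C=2534, Policy B: C=1528, Policy C: C=6340. Lowest is 1528 (Policy B).

1528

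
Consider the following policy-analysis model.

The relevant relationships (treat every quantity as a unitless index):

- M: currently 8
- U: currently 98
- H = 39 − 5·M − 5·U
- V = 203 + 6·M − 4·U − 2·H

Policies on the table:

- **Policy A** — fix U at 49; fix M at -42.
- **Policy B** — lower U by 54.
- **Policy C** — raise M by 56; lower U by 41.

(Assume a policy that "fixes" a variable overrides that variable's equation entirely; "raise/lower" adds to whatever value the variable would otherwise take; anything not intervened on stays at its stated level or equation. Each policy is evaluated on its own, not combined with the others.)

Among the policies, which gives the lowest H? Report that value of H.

-566

Policy A (U := 49, M := -42):
  M = -42
  U = 49
  H = 39 − 5·(-42) − 5·49 = 4
Policy B (U − 54):
  M = 8
  U = 98 − 54 = 44
  H = 39 − 5·8 − 5·44 = -221
Policy C (M + 56, U − 41):
  M = 8 + 56 = 64
  U = 98 − 41 = 57
  H = 39 − 5·64 − 5·57 = -566
Comparing — Policy A: H=4, Policy B: H=-221, Policy C: H=-566. Lowest is -566 (Policy C).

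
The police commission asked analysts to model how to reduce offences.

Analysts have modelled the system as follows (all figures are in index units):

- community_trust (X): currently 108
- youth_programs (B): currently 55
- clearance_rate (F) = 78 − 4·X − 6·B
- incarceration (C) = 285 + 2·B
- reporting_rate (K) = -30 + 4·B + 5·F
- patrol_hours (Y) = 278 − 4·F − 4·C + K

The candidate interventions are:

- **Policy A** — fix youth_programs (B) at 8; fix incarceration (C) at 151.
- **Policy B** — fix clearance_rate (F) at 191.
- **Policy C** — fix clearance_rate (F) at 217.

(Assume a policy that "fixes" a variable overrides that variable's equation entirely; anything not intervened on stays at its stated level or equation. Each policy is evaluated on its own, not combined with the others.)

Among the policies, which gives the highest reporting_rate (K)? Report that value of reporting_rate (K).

Policy A (B := 8, C := 151):
  X = 108
  B = 8
  F = 78 − 4·108 − 6·8 = -402
  K = -30 + 4·8 + 5·(-402) = -2008
Policy B (F := 191):
  X = 108
  B = 55
  F = 191
  K = -30 + 4·55 + 5·191 = 1145
Policy C (F := 217):
  X = 108
  B = 55
  F = 217
  K = -30 + 4·55 + 5·217 = 1275
Comparing — Policy A: K=-2008, Policy B: K=1145, Policy C: K=1275. Highest is 1275 (Policy C).

1275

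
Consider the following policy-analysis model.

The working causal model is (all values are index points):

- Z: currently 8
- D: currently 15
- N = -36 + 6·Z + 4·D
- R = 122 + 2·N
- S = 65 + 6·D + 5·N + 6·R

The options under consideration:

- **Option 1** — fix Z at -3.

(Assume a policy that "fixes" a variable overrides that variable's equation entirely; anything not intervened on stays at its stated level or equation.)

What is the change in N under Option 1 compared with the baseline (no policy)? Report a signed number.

Baseline:
  Z = 8
  D = 15
  N = -36 + 6·8 + 4·15 = 72
Option 1 (Z := -3):
  Z = -3
  D = 15
  N = -36 + 6·(-3) + 4·15 = 6
Change in N: 6 − 72 = -66

-66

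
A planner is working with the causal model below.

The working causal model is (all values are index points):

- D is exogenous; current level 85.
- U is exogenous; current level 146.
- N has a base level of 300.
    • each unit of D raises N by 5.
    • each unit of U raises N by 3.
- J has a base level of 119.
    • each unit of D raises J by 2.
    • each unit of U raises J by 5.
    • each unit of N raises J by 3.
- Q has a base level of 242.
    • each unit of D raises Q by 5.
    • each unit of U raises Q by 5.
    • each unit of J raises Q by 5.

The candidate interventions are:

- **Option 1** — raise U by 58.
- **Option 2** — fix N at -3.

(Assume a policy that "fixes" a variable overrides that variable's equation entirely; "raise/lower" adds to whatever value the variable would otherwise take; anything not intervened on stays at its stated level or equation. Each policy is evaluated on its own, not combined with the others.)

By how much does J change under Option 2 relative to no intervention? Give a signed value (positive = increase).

Baseline:
  D = 85
  U = 146
  N = 300 + 5·85 + 3·146 = 1163
  J = 119 + 2·85 + 5·146 + 3·1163 = 4508
Option 2 (N := -3):
  D = 85
  U = 146
  N = -3
  J = 119 + 2·85 + 5·146 + 3·(-3) = 1010
Change in J: 1010 − 4508 = -3498

-3498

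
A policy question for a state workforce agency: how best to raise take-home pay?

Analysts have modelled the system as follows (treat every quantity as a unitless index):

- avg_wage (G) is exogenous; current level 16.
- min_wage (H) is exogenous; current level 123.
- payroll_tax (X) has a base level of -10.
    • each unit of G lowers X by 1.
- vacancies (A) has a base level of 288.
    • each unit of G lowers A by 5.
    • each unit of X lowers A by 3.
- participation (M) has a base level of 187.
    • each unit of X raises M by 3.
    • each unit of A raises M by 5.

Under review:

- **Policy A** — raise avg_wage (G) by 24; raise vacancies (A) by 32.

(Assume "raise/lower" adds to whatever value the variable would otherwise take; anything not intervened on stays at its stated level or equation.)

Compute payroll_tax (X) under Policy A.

-50

Policy A (G + 24, A + 32):
  G = 16 + 24 = 40
  X = -10 − 40 = -50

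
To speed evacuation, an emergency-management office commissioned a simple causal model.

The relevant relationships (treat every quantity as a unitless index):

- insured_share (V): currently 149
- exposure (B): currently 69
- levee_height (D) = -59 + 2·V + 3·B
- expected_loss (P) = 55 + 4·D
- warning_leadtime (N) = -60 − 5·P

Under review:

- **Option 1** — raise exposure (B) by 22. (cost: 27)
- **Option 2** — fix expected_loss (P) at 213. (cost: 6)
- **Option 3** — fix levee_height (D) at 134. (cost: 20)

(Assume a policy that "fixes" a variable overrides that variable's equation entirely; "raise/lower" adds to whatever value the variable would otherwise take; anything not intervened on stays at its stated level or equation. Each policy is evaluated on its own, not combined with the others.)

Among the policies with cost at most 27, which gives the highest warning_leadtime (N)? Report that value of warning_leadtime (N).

-1125

Option 1 (B + 22):
  V = 149
  B = 69 + 22 = 91
  D = -59 + 2·149 + 3·91 = 512
  P = 55 + 4·512 = 2103
  N = -60 − 5·2103 = -10575
Option 2 (P := 213):
  V = 149
  B = 69
  D = -59 + 2·149 + 3·69 = 446
  P = 213
  N = -60 − 5·213 = -1125
Option 3 (D := 134):
  V = 149
  B = 69
  D = 134
  P = 55 + 4·134 = 591
  N = -60 − 5·591 = -3015
Comparing — Option 1: N=-10575, Option 2: N=-1125, Option 3: N=-3015. Highest is -1125 (Option 2).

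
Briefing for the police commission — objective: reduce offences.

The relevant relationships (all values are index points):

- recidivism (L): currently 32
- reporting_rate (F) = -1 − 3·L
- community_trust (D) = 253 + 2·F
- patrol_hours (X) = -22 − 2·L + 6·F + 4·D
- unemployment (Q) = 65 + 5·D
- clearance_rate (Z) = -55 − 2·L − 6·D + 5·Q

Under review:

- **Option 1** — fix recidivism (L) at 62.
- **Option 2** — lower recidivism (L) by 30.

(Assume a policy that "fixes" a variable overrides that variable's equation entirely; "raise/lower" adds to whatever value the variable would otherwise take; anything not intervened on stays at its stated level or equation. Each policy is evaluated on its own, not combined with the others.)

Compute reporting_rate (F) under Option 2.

-7

Option 2 (L − 30):
  L = 32 − 30 = 2
  F = -1 − 3·2 = -7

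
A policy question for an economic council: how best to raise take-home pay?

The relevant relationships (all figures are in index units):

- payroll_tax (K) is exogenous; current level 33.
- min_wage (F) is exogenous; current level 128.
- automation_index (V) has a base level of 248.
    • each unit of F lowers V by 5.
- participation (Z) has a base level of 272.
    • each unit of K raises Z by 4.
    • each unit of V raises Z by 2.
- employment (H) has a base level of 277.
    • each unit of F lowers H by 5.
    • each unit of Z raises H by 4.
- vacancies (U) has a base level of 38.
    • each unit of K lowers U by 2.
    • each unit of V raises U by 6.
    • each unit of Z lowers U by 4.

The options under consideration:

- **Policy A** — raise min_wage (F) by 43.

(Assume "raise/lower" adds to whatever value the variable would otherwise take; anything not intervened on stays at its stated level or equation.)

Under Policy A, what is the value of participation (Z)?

Policy A (F + 43):
  K = 33
  F = 128 + 43 = 171
  V = 248 − 5·171 = -607
  Z = 272 + 4·33 + 2·(-607) = -810

-810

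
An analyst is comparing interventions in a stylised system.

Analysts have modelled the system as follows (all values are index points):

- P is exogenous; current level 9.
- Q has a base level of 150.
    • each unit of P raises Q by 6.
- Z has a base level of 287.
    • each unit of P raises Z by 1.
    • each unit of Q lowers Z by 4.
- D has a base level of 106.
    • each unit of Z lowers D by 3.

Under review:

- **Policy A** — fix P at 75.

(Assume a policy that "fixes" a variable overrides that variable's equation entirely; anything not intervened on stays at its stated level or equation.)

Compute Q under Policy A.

Policy A (P := 75):
  P = 75
  Q = 150 + 6·75 = 600

600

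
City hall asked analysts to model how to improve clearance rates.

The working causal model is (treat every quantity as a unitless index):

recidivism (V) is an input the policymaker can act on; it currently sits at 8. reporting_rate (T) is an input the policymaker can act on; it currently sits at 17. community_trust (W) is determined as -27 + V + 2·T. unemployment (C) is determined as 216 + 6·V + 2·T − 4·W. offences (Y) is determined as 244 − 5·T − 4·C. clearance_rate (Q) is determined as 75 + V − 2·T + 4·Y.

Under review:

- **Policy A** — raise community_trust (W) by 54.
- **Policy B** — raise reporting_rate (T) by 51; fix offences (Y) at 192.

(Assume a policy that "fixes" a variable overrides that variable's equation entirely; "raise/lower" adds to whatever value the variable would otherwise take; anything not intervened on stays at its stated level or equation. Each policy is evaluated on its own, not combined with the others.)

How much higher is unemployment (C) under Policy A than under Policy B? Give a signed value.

90

Policy A (W + 54):
  V = 8
  T = 17
  W = -27 + 8 + 2·17 (+54 from intervention) = 69
  C = 216 + 6·8 + 2·17 − 4·69 = 22
Policy B (T + 51, Y := 192):
  V = 8
  T = 17 + 51 = 68
  W = -27 + 8 + 2·68 = 117
  C = 216 + 6·8 + 2·68 − 4·117 = -68
C: 22 − (-68) = 90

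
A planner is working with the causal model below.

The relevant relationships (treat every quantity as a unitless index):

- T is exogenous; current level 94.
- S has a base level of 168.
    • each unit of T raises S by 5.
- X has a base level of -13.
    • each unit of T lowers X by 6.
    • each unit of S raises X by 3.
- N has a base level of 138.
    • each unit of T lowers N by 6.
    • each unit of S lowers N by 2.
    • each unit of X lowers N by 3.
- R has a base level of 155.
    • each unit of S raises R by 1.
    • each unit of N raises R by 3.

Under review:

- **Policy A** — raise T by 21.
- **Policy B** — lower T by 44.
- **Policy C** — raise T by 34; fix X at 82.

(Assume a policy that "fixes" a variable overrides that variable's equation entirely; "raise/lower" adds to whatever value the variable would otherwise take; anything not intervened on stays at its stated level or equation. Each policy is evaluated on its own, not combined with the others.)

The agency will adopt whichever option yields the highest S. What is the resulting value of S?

808

Policy A (T + 21):
  T = 94 + 21 = 115
  S = 168 + 5·115 = 743
Policy B (T − 44):
  T = 94 − 44 = 50
  S = 168 + 5·50 = 418
Policy C (T + 34, X := 82):
  T = 94 + 34 = 128
  S = 168 + 5·128 = 808
Comparing — Policy A: S=743, Policy B: S=418, Policy C: S=808. Highest is 808 (Policy C).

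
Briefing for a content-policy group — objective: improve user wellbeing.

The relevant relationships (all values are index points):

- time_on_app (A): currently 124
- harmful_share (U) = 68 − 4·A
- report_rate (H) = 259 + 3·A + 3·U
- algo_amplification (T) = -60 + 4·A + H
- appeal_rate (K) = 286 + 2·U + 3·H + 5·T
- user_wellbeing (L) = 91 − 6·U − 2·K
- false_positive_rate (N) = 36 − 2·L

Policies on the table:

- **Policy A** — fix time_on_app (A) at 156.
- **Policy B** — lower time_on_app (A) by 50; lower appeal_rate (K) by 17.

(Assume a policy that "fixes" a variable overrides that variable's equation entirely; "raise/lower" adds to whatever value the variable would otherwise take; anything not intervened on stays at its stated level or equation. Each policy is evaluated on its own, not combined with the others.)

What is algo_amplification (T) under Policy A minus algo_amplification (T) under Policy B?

-410

Policy A (A := 156):
  A = 156
  U = 68 − 4·156 = -556
  H = 259 + 3·156 + 3·(-556) = -941
  T = -60 + 4·156 + (-941) = -377
Policy B (A − 50, K − 17):
  A = 124 − 50 = 74
  U = 68 − 4·74 = -228
  H = 259 + 3·74 + 3·(-228) = -203
  T = -60 + 4·74 + (-203) = 33
T: -377 − 33 = -410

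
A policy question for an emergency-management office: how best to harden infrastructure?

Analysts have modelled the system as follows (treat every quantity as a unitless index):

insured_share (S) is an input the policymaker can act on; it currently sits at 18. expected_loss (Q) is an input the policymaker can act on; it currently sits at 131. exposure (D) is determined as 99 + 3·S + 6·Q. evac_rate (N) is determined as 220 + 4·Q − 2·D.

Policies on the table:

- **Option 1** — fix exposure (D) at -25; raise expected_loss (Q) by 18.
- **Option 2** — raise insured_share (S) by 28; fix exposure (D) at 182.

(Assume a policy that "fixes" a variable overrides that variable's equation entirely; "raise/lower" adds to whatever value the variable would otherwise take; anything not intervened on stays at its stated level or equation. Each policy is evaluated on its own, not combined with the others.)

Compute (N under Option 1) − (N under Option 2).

486

Option 1 (D := -25, Q + 18):
  S = 18
  Q = 131 + 18 = 149
  D = -25
  N = 220 + 4·149 − 2·(-25) = 866
Option 2 (S + 28, D := 182):
  S = 18 + 28 = 46
  Q = 131
  D = 182
  N = 220 + 4·131 − 2·182 = 380
N: 866 − 380 = 486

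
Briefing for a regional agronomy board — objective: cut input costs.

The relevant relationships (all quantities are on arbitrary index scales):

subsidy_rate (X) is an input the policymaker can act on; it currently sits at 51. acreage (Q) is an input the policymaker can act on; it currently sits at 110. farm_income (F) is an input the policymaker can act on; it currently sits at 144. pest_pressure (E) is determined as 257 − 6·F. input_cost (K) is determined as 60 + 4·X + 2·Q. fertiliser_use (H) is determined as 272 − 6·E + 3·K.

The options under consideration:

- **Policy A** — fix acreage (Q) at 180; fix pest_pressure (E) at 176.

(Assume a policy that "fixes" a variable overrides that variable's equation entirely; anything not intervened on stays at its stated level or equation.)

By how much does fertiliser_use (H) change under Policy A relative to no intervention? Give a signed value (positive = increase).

Baseline:
  X = 51
  Q = 110
  F = 144
  E = 257 − 6·144 = -607
  K = 60 + 4·51 + 2·110 = 484
  H = 272 − 6·(-607) + 3·484 = 5366
Policy A (Q := 180, E := 176):
  X = 51
  Q = 180
  F = 144
  E = 176
  K = 60 + 4·51 + 2·180 = 624
  H = 272 − 6·176 + 3·624 = 1088
Change in H: 1088 − 5366 = -4278

-4278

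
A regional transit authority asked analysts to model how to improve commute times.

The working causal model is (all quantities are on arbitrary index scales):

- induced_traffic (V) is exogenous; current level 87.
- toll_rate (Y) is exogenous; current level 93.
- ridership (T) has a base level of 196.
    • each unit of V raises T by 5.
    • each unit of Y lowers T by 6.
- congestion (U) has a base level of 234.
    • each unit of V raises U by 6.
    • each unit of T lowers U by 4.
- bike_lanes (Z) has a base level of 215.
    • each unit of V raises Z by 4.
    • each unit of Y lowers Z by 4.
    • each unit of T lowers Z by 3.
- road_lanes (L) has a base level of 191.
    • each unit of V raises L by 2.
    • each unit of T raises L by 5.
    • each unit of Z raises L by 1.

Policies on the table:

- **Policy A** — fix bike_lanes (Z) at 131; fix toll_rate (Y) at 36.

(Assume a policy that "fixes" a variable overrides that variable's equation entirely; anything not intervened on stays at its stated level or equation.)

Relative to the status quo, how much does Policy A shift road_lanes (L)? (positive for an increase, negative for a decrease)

Baseline:
  V = 87
  Y = 93
  T = 196 + 5·87 − 6·93 = 73
  Z = 215 + 4·87 − 4·93 − 3·73 = -28
  L = 191 + 2·87 + 5·73 + (-28) = 702
Policy A (Z := 131, Y := 36):
  V = 87
  Y = 36
  T = 196 + 5·87 − 6·36 = 415
  Z = 131
  L = 191 + 2·87 + 5·415 + 131 = 2571
Change in L: 2571 − 702 = 1869

1869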